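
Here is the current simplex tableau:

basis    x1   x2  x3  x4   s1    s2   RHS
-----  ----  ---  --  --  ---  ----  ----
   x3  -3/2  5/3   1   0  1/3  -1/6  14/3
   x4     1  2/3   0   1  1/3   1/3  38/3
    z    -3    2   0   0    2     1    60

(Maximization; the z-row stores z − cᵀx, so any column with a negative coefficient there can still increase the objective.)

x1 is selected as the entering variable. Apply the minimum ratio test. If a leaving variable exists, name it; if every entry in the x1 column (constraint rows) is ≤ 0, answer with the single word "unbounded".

x4

Ratios: row 1 (x3): entry -3/2 ≤ 0, skip; row 2 (x4): (38/3)/1 = 38/3.
Minimum ratio is in the x4 row, so x4 leaves.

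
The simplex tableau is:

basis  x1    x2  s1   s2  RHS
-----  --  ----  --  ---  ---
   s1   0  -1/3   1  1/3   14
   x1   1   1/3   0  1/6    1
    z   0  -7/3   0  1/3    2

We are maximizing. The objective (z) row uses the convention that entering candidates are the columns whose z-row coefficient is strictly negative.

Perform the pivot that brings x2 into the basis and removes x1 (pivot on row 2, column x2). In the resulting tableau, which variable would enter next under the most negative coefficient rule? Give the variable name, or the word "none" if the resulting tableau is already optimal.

Pivot element 1/3. New z-row = old z-row − (-7/3)·(row 2/(1/3)).
Updated z-row coefficients: x1: 7, x2: 0, s1: 0, s2: 3/2.
No coefficient is strictly negative; the tableau after this pivot is optimal.

none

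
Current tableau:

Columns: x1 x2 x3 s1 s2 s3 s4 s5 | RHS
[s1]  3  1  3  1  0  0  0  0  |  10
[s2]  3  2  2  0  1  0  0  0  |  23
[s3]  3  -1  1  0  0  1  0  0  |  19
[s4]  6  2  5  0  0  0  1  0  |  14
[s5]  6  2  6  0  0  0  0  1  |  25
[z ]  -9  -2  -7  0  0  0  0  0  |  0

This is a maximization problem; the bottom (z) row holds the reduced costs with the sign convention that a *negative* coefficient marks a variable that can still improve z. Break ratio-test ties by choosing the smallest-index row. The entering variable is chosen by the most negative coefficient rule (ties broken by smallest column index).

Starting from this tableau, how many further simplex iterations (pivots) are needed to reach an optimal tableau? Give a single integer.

1

pivot: x1 in, s4 out → z = 21
No improving column remains; optimal.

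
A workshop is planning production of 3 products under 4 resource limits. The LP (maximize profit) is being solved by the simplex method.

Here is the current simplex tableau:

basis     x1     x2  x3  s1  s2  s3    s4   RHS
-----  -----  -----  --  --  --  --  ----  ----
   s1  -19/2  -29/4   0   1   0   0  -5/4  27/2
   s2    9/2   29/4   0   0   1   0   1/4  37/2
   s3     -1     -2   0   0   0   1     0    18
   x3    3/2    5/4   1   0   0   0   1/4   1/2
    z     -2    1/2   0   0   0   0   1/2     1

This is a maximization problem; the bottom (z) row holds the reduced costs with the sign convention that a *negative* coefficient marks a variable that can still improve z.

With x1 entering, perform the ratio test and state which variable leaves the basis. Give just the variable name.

Ratios: row 1 (s1): entry -19/2 ≤ 0, skip; row 2 (s2): (37/2)/(9/2) = 37/9; row 3 (s3): entry -1 ≤ 0, skip; row 4 (x3): (1/2)/(3/2) = 1/3.
Minimum ratio 1/3 is in the x3 row, so x3 leaves.

x3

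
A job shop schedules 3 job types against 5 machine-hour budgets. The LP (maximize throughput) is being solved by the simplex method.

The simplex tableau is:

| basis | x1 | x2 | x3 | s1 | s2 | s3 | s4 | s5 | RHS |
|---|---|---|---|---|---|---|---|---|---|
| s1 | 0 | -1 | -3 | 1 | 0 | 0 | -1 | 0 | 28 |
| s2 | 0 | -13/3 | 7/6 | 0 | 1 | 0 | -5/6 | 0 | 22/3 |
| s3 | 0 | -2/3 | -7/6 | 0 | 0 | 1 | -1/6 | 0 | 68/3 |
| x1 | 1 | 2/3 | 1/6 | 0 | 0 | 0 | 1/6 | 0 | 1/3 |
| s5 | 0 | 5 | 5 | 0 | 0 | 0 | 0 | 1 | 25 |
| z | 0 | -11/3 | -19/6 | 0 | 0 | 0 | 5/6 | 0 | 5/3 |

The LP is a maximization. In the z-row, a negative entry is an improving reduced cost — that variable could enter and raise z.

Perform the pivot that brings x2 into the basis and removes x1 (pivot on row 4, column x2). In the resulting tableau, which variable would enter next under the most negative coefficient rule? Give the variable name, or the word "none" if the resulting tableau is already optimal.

Pivot element 2/3. New z-row = old z-row − (-11/3)·(row 4/(2/3)).
Updated z-row coefficients: x1: 11/2, x2: 0, x3: -9/4, s1: 0, s2: 0, s3: 0, s4: 7/4, s5: 0.
The most negative is -9/4 in column x3, so x3 would enter next.

x3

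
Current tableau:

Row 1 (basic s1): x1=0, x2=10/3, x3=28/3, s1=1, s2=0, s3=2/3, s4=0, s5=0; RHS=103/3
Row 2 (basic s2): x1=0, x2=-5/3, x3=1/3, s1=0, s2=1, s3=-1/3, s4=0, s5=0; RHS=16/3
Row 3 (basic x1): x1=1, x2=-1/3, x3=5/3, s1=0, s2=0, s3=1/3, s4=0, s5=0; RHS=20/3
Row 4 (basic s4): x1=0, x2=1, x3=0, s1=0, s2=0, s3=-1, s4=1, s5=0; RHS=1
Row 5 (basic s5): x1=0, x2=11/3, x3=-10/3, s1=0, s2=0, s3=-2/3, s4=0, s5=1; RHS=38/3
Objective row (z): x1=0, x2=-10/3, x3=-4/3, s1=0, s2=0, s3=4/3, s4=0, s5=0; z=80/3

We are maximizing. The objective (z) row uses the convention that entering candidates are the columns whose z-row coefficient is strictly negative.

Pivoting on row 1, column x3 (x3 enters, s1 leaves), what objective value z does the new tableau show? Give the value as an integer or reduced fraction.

221/7

Minimum ratio for x3: (103/3)/(28/3) = 103/28.
z changes by −(z-row coeff of x3)·ratio = −(-4/3)·(103/28) = 103/21.
New z = 80/3 + (103/21) = 221/7.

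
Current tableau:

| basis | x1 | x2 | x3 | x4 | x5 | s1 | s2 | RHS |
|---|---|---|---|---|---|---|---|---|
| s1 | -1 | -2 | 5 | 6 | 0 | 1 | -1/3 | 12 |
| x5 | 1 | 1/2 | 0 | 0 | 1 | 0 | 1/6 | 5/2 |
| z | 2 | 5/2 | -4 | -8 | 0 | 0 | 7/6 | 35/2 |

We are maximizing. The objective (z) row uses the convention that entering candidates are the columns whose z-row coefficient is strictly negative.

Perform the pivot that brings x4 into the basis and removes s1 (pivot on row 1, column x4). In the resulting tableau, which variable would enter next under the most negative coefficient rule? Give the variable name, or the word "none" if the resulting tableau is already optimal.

x2

Pivot element 6. New z-row = old z-row − (-8)·(row 1/6).
Updated z-row coefficients: x1: 2/3, x2: -1/6, x3: 8/3, x4: 0, x5: 0, s1: 4/3, s2: 13/18.
The most negative is -1/6 in column x2, so x2 would enter next.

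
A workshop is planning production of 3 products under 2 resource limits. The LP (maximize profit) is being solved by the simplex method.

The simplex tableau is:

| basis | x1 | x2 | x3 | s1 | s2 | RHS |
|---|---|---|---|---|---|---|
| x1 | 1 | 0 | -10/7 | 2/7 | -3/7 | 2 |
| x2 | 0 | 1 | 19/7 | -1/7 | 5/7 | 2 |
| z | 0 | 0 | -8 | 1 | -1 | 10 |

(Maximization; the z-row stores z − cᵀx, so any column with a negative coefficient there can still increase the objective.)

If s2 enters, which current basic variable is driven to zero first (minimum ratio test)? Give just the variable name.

x2

Ratios: row 1 (x1): entry -3/7 ≤ 0, skip; row 2 (x2): 2/(5/7) = 14/5.
Minimum ratio 14/5 is in the x2 row, so x2 leaves.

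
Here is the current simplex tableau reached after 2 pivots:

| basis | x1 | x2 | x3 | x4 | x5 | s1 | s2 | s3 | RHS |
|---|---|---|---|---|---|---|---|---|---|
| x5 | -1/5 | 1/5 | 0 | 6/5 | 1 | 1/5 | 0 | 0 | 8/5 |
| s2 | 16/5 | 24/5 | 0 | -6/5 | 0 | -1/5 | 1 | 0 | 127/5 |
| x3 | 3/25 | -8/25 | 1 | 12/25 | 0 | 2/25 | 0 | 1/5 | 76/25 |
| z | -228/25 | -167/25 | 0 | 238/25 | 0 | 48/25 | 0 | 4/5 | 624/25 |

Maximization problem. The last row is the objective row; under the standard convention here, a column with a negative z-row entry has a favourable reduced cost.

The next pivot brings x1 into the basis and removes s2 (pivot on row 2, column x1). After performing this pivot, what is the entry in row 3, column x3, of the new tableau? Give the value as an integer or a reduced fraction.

Pivot element is row 2, column x1: 16/5.
Normalize row 2: new (row 2, x3) = 0/(16/5) = 0.
row 3 ← row 3 − (3/25)·(new row 2): 1 − (3/25)·0 = 1.

1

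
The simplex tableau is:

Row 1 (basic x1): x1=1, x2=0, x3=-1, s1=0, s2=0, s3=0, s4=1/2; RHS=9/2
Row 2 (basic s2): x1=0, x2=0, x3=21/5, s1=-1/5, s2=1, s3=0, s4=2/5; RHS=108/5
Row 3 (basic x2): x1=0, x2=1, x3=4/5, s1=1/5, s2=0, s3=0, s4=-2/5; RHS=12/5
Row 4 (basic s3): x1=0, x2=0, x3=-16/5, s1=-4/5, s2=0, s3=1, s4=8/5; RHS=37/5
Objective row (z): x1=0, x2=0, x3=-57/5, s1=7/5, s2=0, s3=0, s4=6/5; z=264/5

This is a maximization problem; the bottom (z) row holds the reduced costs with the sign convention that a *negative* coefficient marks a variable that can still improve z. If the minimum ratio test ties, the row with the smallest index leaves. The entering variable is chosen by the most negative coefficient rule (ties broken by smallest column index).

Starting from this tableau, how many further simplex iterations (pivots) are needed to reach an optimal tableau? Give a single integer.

pivot: x3 in, x2 out → z = 87
pivot: s4 in, s2 out → z = 516/5
No improving column remains; optimal.

2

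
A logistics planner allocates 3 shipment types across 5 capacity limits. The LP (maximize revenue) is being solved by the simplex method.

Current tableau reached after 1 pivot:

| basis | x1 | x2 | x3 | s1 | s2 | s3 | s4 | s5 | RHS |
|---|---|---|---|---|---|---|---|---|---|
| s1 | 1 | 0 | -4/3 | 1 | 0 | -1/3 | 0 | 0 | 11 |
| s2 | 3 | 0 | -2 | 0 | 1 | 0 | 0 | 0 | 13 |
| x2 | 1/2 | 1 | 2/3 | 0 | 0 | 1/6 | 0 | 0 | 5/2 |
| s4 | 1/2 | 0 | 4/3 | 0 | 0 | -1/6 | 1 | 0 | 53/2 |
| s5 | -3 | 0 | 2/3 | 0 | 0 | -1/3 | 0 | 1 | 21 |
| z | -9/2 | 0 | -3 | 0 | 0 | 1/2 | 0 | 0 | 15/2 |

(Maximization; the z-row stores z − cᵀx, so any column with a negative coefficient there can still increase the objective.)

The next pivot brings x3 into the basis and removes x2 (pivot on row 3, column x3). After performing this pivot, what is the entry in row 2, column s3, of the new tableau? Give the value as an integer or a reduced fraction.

1/2

Pivot element is row 3, column x3: 2/3.
Normalize row 3: new (row 3, s3) = (1/6)/(2/3) = 1/4.
row 2 ← row 2 − (-2)·(new row 3): 0 − (-2)·(1/4) = 1/2.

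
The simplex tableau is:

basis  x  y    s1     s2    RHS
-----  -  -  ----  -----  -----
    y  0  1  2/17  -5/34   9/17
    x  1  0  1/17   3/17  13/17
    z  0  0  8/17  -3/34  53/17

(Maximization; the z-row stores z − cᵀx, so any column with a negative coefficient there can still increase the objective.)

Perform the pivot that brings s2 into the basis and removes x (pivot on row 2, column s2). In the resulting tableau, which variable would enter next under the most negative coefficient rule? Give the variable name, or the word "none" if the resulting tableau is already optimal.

Pivot element 3/17. New z-row = old z-row − (-3/34)·(row 2/(3/17)).
Updated z-row coefficients: x: 1/2, y: 0, s1: 1/2, s2: 0.
No coefficient is strictly negative; the tableau after this pivot is optimal.

none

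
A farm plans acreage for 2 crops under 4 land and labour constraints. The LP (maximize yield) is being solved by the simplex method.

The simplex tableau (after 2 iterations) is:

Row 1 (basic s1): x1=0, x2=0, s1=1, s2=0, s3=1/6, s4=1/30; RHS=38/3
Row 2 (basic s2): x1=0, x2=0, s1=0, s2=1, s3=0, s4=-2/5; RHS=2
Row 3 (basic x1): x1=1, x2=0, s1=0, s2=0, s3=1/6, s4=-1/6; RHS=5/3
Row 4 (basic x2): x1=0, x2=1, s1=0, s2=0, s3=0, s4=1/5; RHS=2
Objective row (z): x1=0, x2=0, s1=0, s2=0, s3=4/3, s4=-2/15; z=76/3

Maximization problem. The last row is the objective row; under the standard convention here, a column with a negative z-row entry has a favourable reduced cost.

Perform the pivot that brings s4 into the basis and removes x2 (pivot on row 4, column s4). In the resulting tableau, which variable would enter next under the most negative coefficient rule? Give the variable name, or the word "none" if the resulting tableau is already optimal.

Pivot element 1/5. New z-row = old z-row − (-2/15)·(row 4/(1/5)).
Updated z-row coefficients: x1: 0, x2: 2/3, s1: 0, s2: 0, s3: 4/3, s4: 0.
No coefficient is strictly negative; the tableau after this pivot is optimal.

none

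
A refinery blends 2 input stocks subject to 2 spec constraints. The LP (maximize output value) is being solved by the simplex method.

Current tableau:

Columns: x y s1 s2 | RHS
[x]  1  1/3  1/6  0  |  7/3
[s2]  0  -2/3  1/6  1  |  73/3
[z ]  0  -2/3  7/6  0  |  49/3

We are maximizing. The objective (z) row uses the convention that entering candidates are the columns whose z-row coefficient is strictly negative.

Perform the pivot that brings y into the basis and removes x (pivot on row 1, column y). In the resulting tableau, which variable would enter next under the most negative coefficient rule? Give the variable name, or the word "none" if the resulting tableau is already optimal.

Pivot element 1/3. New z-row = old z-row − (-2/3)·(row 1/(1/3)).
Updated z-row coefficients: x: 2, y: 0, s1: 3/2, s2: 0.
No coefficient is strictly negative; the tableau after this pivot is optimal.

none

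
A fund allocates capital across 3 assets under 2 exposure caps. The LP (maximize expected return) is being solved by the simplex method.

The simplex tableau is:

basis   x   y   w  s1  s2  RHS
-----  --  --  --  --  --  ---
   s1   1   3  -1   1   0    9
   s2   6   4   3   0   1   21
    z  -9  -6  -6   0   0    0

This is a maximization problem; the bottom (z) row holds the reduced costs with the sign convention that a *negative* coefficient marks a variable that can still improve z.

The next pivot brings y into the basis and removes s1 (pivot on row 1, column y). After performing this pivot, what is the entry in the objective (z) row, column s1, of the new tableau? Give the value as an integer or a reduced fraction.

Pivot element is row 1, column y: 3.
Normalize row 1: new (row 1, s1) = 1/3 = 1/3.
z-row ← z-row − (-6)·(new row 1): 0 − (-6)·(1/3) = 2.

2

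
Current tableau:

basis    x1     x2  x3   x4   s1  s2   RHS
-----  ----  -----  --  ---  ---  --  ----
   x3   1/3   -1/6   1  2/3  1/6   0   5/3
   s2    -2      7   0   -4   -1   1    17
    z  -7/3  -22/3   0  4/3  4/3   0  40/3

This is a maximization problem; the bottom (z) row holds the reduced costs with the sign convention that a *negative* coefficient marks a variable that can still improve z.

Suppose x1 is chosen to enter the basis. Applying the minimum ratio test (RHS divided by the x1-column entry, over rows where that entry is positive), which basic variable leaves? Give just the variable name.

x3

Ratios: row 1 (x3): (5/3)/(1/3) = 5; row 2 (s2): entry -2 ≤ 0, skip.
Minimum ratio 5 is in the x3 row, so x3 leaves.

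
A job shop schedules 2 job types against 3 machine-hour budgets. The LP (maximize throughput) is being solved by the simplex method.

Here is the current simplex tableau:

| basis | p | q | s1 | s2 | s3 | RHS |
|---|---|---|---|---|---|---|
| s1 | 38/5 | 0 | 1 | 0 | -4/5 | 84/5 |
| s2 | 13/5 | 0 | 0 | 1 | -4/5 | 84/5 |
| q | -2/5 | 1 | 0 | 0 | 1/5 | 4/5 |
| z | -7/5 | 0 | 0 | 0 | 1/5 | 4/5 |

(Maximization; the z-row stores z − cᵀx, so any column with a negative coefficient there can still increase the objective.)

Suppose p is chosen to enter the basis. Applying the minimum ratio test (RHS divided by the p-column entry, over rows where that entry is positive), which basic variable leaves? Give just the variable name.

s1

Ratios: row 1 (s1): (84/5)/(38/5) = 42/19; row 2 (s2): (84/5)/(13/5) = 84/13; row 3 (q): entry -2/5 ≤ 0, skip.
Minimum ratio 42/19 is in the s1 row, so s1 leaves.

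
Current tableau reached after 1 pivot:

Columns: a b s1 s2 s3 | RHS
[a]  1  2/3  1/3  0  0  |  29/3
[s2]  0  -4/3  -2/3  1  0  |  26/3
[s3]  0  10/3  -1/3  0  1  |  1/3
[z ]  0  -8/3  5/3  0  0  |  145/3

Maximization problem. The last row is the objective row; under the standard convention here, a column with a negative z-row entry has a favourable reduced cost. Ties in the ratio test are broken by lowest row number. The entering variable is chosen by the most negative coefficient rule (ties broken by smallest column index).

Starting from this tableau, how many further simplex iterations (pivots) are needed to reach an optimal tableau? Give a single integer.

pivot: b in, s3 out → z = 243/5
No improving column remains; optimal.

1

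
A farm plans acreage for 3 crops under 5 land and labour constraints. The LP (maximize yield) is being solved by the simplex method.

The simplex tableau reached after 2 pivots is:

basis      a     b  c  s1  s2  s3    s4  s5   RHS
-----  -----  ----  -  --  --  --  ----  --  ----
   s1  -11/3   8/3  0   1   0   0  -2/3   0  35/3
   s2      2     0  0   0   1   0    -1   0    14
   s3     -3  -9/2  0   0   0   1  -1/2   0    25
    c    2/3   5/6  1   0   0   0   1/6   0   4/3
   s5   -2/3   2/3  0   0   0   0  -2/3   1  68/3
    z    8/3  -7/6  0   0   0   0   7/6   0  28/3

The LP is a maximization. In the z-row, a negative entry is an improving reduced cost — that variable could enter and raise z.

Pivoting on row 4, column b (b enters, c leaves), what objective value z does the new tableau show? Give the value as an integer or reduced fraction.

Minimum ratio for b: (4/3)/(5/6) = 8/5.
z changes by −(z-row coeff of b)·ratio = −(-7/6)·(8/5) = 28/15.
New z = 28/3 + (28/15) = 56/5.

56/5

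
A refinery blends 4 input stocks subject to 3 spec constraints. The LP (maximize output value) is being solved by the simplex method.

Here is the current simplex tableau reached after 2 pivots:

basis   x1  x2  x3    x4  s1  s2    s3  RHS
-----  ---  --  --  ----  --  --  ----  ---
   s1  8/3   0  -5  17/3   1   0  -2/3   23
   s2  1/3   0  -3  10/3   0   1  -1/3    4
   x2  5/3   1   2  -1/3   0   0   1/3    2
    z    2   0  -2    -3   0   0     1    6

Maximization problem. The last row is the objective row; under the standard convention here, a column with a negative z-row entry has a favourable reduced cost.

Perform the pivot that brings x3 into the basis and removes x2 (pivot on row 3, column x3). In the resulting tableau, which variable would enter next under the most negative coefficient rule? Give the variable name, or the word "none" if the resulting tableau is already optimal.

Pivot element 2. New z-row = old z-row − (-2)·(row 3/2).
Updated z-row coefficients: x1: 11/3, x2: 1, x3: 0, x4: -10/3, s1: 0, s2: 0, s3: 4/3.
The most negative is -10/3 in column x4, so x4 would enter next.

x4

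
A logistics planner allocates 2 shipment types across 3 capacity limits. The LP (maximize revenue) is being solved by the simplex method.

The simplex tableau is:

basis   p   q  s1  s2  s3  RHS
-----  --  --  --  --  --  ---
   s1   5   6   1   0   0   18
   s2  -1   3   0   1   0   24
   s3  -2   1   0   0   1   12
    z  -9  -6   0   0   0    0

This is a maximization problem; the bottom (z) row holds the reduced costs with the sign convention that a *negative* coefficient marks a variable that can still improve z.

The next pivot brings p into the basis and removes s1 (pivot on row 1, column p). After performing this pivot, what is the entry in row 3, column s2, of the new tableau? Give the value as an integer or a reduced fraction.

Pivot element is row 1, column p: 5.
Normalize row 1: new (row 1, s2) = 0/5 = 0.
row 3 ← row 3 − (-2)·(new row 1): 0 − (-2)·0 = 0.

0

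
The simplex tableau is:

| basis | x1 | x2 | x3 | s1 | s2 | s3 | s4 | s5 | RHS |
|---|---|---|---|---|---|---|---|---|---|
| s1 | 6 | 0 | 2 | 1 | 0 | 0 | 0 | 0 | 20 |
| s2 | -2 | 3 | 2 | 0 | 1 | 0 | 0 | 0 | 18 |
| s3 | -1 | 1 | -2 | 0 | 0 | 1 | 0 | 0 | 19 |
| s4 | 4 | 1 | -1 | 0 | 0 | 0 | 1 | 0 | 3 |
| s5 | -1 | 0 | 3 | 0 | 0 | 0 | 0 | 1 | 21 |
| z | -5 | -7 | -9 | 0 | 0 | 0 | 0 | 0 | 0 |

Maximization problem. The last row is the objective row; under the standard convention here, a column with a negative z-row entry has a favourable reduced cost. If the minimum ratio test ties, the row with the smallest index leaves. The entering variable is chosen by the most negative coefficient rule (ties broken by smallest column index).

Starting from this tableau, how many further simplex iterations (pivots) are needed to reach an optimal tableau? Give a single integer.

3

pivot: x3 in, s5 out → z = 63
pivot: x1 in, s1 out → z = 351/5
pivot: x2 in, s2 out → z = 247/3
No improving column remains; optimal.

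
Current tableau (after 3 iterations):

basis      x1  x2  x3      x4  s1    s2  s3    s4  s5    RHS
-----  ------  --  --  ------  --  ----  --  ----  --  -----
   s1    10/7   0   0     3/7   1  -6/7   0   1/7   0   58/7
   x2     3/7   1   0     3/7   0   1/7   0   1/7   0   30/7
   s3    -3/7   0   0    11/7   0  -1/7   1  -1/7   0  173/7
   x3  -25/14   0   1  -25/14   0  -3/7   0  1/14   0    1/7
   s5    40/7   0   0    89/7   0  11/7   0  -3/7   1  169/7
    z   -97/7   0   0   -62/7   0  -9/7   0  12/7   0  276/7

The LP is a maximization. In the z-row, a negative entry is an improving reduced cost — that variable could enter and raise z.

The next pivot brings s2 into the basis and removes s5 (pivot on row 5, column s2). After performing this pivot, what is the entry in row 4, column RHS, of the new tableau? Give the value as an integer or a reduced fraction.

74/11

Pivot element is row 5, column s2: 11/7.
Normalize row 5: new (row 5, RHS) = (169/7)/(11/7) = 169/11.
row 4 ← row 4 − (-3/7)·(new row 5): 1/7 − (-3/7)·(169/11) = 74/11.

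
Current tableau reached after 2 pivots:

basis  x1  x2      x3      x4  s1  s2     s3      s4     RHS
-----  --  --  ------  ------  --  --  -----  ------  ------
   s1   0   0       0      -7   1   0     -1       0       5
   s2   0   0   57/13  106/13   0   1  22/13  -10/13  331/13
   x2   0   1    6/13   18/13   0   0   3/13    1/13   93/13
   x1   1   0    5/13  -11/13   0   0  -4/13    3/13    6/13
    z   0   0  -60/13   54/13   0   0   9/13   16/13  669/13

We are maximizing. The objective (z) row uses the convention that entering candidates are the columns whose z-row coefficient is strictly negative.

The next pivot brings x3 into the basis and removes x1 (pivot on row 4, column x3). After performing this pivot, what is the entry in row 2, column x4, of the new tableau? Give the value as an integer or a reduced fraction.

89/5

Pivot element is row 4, column x3: 5/13.
Normalize row 4: new (row 4, x4) = (-11/13)/(5/13) = -11/5.
row 2 ← row 2 − (57/13)·(new row 4): 106/13 − (57/13)·(-11/5) = 89/5.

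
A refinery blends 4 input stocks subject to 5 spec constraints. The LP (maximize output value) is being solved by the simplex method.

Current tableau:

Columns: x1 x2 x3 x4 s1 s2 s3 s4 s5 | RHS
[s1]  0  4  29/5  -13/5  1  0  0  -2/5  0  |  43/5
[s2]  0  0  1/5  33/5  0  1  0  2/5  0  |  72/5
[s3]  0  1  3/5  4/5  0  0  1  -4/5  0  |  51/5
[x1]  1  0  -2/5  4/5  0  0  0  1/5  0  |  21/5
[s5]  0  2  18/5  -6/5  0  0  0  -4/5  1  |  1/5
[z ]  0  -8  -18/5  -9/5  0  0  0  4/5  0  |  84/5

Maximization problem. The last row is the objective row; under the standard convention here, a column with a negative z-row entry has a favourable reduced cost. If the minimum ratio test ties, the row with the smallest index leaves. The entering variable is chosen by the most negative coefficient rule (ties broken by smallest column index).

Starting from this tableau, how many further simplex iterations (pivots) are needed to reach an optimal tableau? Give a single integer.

3

pivot: x2 in, s5 out → z = 88/5
pivot: x4 in, s2 out → z = 32
pivot: s4 in, s1 out → z = 185/4
No improving column remains; optimal.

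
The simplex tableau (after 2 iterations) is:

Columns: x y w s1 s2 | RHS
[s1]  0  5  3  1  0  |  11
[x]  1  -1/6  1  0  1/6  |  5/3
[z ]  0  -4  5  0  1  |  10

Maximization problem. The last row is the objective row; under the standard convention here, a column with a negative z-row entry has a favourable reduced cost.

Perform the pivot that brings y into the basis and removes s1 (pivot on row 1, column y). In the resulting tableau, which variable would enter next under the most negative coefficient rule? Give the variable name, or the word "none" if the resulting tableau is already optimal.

none

Pivot element 5. New z-row = old z-row − (-4)·(row 1/5).
Updated z-row coefficients: x: 0, y: 0, w: 37/5, s1: 4/5, s2: 1.
No coefficient is strictly negative; the tableau after this pivot is optimal.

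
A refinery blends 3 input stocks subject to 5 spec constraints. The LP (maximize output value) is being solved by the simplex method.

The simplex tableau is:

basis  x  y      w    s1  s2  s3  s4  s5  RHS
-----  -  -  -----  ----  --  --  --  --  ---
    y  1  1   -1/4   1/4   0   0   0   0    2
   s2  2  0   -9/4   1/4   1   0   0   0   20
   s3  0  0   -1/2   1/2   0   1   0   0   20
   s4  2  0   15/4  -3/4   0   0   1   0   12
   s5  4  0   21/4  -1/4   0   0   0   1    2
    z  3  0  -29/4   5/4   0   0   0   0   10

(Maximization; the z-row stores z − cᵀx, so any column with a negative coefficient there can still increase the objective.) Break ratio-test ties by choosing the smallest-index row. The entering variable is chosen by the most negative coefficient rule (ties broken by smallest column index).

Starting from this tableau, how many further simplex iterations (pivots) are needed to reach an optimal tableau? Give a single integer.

pivot: w in, s5 out → z = 268/21
No improving column remains; optimal.

1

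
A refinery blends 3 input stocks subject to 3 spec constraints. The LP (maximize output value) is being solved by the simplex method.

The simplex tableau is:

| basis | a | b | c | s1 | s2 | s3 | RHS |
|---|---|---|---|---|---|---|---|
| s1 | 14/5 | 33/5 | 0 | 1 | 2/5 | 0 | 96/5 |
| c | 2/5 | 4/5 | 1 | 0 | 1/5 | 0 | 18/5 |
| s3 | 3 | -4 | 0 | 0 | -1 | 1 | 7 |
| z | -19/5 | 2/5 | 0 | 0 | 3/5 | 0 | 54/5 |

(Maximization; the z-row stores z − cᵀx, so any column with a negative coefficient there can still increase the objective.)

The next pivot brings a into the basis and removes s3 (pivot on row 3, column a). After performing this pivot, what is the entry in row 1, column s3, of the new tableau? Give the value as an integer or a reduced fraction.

-14/15

Pivot element is row 3, column a: 3.
Normalize row 3: new (row 3, s3) = 1/3 = 1/3.
row 1 ← row 1 − (14/5)·(new row 3): 0 − (14/5)·(1/3) = -14/15.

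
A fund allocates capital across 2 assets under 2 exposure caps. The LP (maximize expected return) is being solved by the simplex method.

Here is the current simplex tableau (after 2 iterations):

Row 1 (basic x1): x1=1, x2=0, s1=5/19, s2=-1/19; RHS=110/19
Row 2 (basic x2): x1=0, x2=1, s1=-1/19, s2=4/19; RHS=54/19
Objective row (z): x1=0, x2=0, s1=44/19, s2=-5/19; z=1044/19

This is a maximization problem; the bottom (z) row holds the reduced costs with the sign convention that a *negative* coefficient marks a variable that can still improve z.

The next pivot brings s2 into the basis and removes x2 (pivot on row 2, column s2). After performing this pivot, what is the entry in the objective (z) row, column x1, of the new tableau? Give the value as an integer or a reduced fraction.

Pivot element is row 2, column s2: 4/19.
Normalize row 2: new (row 2, x1) = 0/(4/19) = 0.
z-row ← z-row − (-5/19)·(new row 2): 0 − (-5/19)·0 = 0.

0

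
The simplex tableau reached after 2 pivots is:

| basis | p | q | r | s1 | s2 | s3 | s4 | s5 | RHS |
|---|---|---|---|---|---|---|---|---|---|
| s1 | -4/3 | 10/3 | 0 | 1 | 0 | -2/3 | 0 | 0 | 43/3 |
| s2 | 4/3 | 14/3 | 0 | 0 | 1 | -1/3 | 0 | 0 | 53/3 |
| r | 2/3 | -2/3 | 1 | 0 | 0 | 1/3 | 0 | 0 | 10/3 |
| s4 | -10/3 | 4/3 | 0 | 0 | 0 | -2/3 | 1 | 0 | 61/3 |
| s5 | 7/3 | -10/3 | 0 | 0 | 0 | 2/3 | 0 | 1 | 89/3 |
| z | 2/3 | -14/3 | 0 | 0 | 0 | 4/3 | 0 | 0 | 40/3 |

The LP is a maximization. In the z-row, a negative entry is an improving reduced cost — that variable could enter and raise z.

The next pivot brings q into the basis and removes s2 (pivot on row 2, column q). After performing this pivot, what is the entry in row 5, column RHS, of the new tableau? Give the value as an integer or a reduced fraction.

296/7

Pivot element is row 2, column q: 14/3.
Normalize row 2: new (row 2, RHS) = (53/3)/(14/3) = 53/14.
row 5 ← row 5 − (-10/3)·(new row 2): 89/3 − (-10/3)·(53/14) = 296/7.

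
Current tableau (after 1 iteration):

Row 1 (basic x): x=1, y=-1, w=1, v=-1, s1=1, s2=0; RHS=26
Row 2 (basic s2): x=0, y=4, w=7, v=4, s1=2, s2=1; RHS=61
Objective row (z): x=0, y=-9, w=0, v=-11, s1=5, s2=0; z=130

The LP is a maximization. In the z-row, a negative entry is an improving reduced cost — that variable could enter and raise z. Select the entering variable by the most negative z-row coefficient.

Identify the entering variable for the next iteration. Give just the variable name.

Objective-row coefficients: x: 0, y: -9, w: 0, v: -11, s1: 5, s2: 0.
The most negative is -11 in column v, so v enters.

v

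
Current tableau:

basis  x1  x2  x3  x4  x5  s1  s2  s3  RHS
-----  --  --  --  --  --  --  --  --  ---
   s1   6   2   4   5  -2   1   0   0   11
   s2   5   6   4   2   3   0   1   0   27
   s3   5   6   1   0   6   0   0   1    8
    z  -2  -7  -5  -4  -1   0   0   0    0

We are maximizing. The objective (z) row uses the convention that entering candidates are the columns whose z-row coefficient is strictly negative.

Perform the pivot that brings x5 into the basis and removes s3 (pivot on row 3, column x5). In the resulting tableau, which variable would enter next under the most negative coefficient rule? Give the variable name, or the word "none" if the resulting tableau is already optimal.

Pivot element 6. New z-row = old z-row − (-1)·(row 3/6).
Updated z-row coefficients: x1: -7/6, x2: -6, x3: -29/6, x4: -4, x5: 0, s1: 0, s2: 0, s3: 1/6.
The most negative is -6 in column x2, so x2 would enter next.

x2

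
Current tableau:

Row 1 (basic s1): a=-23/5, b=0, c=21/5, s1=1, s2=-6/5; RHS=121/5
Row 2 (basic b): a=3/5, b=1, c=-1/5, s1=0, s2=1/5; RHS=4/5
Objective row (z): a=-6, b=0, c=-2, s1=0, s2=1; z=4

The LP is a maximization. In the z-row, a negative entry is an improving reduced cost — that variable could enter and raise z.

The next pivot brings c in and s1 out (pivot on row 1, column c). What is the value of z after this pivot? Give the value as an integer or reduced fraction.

Minimum ratio for c: (121/5)/(21/5) = 121/21.
z changes by −(z-row coeff of c)·ratio = −(-2)·(121/21) = 242/21.
New z = 4 + (242/21) = 326/21.

326/21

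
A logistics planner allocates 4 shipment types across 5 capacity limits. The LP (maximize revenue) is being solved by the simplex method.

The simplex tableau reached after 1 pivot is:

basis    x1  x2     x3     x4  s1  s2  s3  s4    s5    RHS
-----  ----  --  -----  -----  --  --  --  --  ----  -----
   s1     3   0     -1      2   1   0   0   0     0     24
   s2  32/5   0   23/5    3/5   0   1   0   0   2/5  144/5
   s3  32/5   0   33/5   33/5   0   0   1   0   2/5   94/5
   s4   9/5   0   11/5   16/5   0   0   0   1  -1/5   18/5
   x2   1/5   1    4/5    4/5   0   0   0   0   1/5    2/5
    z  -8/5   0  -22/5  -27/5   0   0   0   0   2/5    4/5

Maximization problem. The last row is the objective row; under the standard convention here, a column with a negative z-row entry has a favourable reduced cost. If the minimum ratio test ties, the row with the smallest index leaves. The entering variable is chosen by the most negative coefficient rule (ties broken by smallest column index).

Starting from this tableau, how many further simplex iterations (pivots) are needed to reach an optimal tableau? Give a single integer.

2

pivot: x4 in, x2 out → z = 7/2
pivot: x1 in, s4 out → z = 4
No improving column remains; optimal.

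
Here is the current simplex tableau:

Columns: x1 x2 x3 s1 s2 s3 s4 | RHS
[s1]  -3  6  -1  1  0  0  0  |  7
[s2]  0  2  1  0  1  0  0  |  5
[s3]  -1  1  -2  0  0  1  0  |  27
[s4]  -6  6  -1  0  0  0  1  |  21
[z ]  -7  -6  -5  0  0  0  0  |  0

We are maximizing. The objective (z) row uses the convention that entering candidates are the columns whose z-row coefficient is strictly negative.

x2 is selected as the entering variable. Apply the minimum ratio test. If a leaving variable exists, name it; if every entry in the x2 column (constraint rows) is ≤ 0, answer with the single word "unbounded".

s1

Ratios: row 1 (s1): 7/6 = 7/6; row 2 (s2): 5/2 = 5/2; row 3 (s3): 27/1 = 27; row 4 (s4): 21/6 = 7/2.
Minimum ratio is in the s1 row, so s1 leaves.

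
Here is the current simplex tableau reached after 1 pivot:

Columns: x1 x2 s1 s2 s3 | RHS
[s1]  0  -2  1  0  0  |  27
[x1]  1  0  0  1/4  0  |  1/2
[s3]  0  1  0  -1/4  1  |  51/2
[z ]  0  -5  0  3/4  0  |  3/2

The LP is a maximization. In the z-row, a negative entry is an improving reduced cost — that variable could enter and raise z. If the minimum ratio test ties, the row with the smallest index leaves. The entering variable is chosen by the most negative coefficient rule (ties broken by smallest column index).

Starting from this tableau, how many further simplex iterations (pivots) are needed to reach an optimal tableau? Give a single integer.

2

pivot: x2 in, s3 out → z = 129
pivot: s2 in, x1 out → z = 130
No improving column remains; optimal.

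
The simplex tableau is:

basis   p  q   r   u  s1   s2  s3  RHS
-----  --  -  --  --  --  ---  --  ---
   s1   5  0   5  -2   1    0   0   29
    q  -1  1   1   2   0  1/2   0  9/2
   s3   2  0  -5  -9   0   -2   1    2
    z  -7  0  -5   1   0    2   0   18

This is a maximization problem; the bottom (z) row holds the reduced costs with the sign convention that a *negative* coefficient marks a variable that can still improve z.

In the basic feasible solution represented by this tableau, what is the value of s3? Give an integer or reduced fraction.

2

s3 is basic (row 3); its value is the RHS of that row: 2.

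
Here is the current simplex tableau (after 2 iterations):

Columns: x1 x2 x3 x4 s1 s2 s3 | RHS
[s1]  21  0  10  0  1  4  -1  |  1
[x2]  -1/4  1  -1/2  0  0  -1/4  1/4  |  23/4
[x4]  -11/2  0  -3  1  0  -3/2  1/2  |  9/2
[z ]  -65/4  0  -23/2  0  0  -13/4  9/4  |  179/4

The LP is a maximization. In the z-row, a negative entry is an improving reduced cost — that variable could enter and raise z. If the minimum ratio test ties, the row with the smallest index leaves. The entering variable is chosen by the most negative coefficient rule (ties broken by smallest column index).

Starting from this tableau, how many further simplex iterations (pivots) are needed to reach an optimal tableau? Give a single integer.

pivot: x1 in, s1 out → z = 956/21
pivot: x3 in, x1 out → z = 459/10
No improving column remains; optimal.

2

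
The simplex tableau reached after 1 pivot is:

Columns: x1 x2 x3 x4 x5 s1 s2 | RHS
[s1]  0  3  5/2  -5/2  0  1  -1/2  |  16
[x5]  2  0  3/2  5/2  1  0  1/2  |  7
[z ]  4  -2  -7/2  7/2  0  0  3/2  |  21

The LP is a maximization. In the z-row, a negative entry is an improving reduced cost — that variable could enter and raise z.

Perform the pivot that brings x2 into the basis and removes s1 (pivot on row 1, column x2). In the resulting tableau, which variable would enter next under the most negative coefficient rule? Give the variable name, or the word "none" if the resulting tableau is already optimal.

Pivot element 3. New z-row = old z-row − (-2)·(row 1/3).
Updated z-row coefficients: x1: 4, x2: 0, x3: -11/6, x4: 11/6, x5: 0, s1: 2/3, s2: 7/6.
The most negative is -11/6 in column x3, so x3 would enter next.

x3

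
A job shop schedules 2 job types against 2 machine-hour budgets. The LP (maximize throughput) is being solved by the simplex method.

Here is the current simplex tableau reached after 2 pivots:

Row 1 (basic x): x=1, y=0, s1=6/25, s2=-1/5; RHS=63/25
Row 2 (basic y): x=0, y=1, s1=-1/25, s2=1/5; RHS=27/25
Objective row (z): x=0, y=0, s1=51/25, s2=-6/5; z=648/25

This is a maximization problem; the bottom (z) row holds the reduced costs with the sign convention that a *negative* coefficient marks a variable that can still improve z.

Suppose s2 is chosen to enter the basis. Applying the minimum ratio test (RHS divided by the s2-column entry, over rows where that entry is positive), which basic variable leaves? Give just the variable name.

Ratios: row 1 (x): entry -1/5 ≤ 0, skip; row 2 (y): (27/25)/(1/5) = 27/5.
Minimum ratio 27/5 is in the y row, so y leaves.

y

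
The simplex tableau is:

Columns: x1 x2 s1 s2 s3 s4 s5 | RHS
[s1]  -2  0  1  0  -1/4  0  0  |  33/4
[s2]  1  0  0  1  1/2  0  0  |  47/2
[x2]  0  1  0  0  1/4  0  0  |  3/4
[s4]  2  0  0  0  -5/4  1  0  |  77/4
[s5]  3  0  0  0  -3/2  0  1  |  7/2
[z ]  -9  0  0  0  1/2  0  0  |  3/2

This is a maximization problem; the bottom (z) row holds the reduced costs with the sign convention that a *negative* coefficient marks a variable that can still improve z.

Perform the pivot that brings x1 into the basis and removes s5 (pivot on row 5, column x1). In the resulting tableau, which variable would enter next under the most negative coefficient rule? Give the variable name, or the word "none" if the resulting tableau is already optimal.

s3

Pivot element 3. New z-row = old z-row − (-9)·(row 5/3).
Updated z-row coefficients: x1: 0, x2: 0, s1: 0, s2: 0, s3: -4, s4: 0, s5: 3.
The most negative is -4 in column s3, so s3 would enter next.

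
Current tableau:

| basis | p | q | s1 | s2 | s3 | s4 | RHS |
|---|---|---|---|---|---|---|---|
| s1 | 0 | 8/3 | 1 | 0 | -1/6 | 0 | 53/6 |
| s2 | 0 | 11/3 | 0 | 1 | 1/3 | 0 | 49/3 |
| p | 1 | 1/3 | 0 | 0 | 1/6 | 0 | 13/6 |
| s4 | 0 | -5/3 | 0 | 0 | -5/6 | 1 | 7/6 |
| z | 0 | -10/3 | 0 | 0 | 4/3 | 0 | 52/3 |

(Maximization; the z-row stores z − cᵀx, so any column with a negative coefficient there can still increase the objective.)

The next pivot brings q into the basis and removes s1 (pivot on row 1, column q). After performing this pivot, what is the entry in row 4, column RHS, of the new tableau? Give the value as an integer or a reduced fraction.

Pivot element is row 1, column q: 8/3.
Normalize row 1: new (row 1, RHS) = (53/6)/(8/3) = 53/16.
row 4 ← row 4 − (-5/3)·(new row 1): 7/6 − (-5/3)·(53/16) = 107/16.

107/16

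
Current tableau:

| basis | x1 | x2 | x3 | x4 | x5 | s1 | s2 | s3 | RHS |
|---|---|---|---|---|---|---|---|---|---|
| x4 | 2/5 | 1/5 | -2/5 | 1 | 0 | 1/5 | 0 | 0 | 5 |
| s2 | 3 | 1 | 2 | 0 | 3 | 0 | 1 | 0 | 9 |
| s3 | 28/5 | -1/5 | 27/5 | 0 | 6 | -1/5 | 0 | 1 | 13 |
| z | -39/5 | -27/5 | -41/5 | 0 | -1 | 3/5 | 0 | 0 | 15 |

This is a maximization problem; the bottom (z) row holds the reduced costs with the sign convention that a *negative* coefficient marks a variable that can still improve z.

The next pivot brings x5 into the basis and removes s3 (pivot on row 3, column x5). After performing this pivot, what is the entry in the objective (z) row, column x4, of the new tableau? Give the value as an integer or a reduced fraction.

0

Pivot element is row 3, column x5: 6.
Normalize row 3: new (row 3, x4) = 0/6 = 0.
z-row ← z-row − (-1)·(new row 3): 0 − (-1)·0 = 0.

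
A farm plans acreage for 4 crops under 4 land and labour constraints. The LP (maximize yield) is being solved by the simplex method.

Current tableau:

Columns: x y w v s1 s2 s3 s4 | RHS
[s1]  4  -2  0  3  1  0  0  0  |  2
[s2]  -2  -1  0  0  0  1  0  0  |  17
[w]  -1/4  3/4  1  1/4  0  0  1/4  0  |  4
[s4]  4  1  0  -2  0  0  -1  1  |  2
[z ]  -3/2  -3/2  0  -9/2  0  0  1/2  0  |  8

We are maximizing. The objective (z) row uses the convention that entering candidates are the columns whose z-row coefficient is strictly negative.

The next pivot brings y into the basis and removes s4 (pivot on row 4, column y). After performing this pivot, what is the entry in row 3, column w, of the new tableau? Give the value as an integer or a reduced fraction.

Pivot element is row 4, column y: 1.
Normalize row 4: new (row 4, w) = 0/1 = 0.
row 3 ← row 3 − (3/4)·(new row 4): 1 − (3/4)·0 = 1.

1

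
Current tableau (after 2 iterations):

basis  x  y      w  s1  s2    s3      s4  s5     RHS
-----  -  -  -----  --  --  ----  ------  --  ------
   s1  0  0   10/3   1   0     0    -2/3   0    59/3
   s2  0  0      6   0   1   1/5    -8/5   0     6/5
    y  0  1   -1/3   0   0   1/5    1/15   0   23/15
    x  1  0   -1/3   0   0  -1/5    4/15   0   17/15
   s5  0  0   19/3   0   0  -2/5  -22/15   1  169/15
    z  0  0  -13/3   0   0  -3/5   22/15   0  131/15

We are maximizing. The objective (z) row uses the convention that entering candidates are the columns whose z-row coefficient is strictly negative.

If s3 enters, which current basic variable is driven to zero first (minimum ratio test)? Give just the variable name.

Ratios: row 1 (s1): entry 0 ≤ 0, skip; row 2 (s2): (6/5)/(1/5) = 6; row 3 (y): (23/15)/(1/5) = 23/3; row 4 (x): entry -1/5 ≤ 0, skip; row 5 (s5): entry -2/5 ≤ 0, skip.
Minimum ratio 6 is in the s2 row, so s2 leaves.

s2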